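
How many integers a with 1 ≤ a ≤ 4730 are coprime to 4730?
The number of a ∈ {1, ..., 4730} with gcd(a, 4730) = 1 is by definition Euler's totient φ(4730). φ is multiplicative, with φ(p^e) = p^e − p^(e−1). Factorise 4730 = 2 · 5 · 11 · 43. Then
  φ(4730) = (2 − 1) · (5 − 1) · (11 − 1) · (43 − 1) = 1 · 4 · 10 · 42 = 1680.
So there are 1680 such integers.

Final answer: 1680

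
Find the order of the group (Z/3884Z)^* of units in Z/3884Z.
|(Z/3884Z)^*| = 1940

(Z/3884Z)^* consists of the classes a with gcd(a, 3884) = 1, so its order is φ(3884). φ is multiplicative, with φ(p^e) = p^e − p^(e−1). Factorise 3884 = 2^2 · 971. Then
  φ(3884) = (2^2 − 2^1) · (971 − 1) = 2 · 970 = 1940.
Thus |(Z/3884Z)^*| = 1940.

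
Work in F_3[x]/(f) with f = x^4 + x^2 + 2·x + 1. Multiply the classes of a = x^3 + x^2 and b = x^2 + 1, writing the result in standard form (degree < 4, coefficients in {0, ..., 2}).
Multiply as integer polynomials: a · b = x^5 + x^4 + x^3 + x^2. Reducing coefficients mod 3: a · b ≡ x^5 + x^4 + x^3 + x^2. Now divide by f(x) = x^4 + x^2 + 2·x + 1 in F_3[x], eliminating the leading term at each step:
  leading term x^5: subtract (x)·f(x) = x^5 + x^3 + 2·x^2 + x, leaving x^4 + 2·x^2 + 2·x (coefficients mod 3)
  leading term x^4: subtract (1)·f(x) = x^4 + x^2 + 2·x + 1, leaving x^2 + 2 (coefficients mod 3)
The degree is now < 4, so this is the remainder. Hence a · b ≡ x^2 + 2 in F_3[x]/(f).

Final answer: a · b ≡ x^2 + 2 (mod f(x))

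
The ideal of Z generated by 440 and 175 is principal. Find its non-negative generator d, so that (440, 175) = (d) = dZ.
(440, 175) = (5); d = 5

In the PID Z, (a, b) is generated by gcd(a, b). Compute gcd(440, 175) with the extended Euclidean algorithm, tracking rows (r, s, t) with s·440 + t·175 = r:
  row A: (440, 1, 0)   [1·440 + 0·175 = 440]
  row B: (175, 0, 1)   [0·440 + 1·175 = 175]
  440 = 2·175 + 90   → row C = row A − 2·row B = (90, 1, −2)   [check: 1·440 − 2·175 = 90]
  175 = 1·90 + 85   → row D = row B − 1·row C = (85, −1, 3)   [check: −1·440 + 3·175 = 85]
  90 = 1·85 + 5   → row E = row C − 1·row D = (5, 2, −5)   [check: 2·440 − 5·175 = 5]
  85 = 17·5 + 0   → remainder 0, stop. gcd = 5 (last nonzero row E).
So gcd(440, 175) = 5, with Bézout identity 2·440 − 5·175 = 5. Containment (⊇): the Bézout identity exhibits 5 as an element of (440, 175), giving (5) ⊆ (440, 175). Containment (⊆): since 5 | 440 and 5 | 175 (440 = 5·88, 175 = 5·35), every Z-linear combination of 440 and 175 is divisible by 5, so (440, 175) ⊆ (5). Therefore (440, 175) = (5), d = 5.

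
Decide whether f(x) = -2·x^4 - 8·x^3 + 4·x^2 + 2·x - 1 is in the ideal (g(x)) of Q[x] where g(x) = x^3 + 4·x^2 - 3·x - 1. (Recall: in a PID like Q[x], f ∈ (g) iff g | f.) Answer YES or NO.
In Q[x] the ideal (g) consists of all multiples of g, so f ∈ (g) iff g | f, i.e. iff the remainder of f on division by g is 0. Divide f by g (g is monic, so eliminate the leading term of the running remainder at each step):
  leading term -2·x^4: subtract (-2·x)·g(x) = -2·x^4 - 8·x^3 + 6·x^2 + 2·x, leaving -2·x^2 - 1
The remainder r(x) = -2·x^2 - 1 ≠ 0 (and deg r < deg g), so g ∤ f, i.e. f ∉ (g).

Final answer: NO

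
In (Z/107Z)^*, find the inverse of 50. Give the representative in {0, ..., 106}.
Apply the extended Euclidean algorithm to (107, 50), tracking rows (r, s, t) with s·107 + t·50 = r. Each division r_prev = q·r_cur + r_new produces the new row as (previous row) − q·(current row):
  row A: (107, 1, 0)   [1·107 + 0·50 = 107]
  row B: (50, 0, 1)   [0·107 + 1·50 = 50]
  107 = 2·50 + 7   → row C = row A − 2·row B = (7, 1, −2)   [check: 1·107 − 2·50 = 7]
  50 = 7·7 + 1   → row D = row B − 7·row C = (1, −7, 15)   [check: −7·107 + 15·50 = 1]
  7 = 7·1 + 0   → remainder 0, stop. gcd = 1 (last nonzero row D).
The gcd is 1, so 50 is invertible mod 107. The last nonzero row gives −7·107 + 15·50 = 1, so t = 15. So 50^(−1) ≡ 15 (mod 107). Verify: 50 · 15 = 750 ≡ 1 (mod 107). ✓

Final answer: 50^(−1) ≡ 15 (mod 107)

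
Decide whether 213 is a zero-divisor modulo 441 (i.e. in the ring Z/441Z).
YES

gcd(213, 441) = 3 > 1, so 213 is not a unit in Z/441Z. In Z/nZ every nonzero non-unit is a zero-divisor: explicitly, take b = 441/gcd = 147 ≠ 0 (mod 441); then 213·147 = 31311 = 71·441, i.e. 213·147 ≡ 0 (mod 441). So 213 is a zero-divisor.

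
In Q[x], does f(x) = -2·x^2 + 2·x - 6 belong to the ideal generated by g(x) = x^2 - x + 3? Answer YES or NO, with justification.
In Q[x] the ideal (g) consists of all multiples of g, so f ∈ (g) iff g | f, i.e. iff the remainder of f on division by g is 0. Divide f by g (g is monic, so eliminate the leading term of the running remainder at each step):
  leading term -2·x^2: subtract (-2)·g(x) = -2·x^2 + 2·x - 6, leaving 0
The remainder is 0, so f(x) = g(x) · h(x) with h(x) = -2. Hence g | f, i.e. f ∈ (g).

Final answer: YES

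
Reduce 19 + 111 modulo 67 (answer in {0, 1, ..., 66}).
Reduce the summands first: 111 ≡ 44 (mod 67), so 19 + 111 ≡ 19 + 44 (mod 67). 19 + 44 = 63; 63 = 0·67 + 63, so (19 + 111) mod 67 = 63.

Final answer: 63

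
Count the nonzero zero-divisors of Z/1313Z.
In Z/1313Z each nonzero element is either a unit (gcd with 1313 is 1) or a zero-divisor (gcd > 1). The number of units is φ(1313): factorise 1313 = 13 · 101, so φ(1313) = (13 − 1) · (101 − 1) = 12 · 100 = 1200. The nonzero elements number 1313 − 1 = 1312. Hence the nonzero zero-divisors number 1312 − 1200 = 112.

Final answer: Z/1313Z has 112 nonzero zero-divisors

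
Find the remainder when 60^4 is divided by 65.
Use repeated squaring. Binary(4) = 100. Walk through the bits of the exponent 4 left-to-right: at each bit after the leading one, square the running value, then multiply by 60 if the bit is 1 (always reducing mod 65):
  bit 1 = 1 (leading): start with 60.
  bit 2 = 0: square 60^2 = 3600 ≡ 25 (mod 65).
  bit 3 = 0: square 25^2 = 625 ≡ 40 (mod 65).
Final value: 60^4 ≡ 40 (mod 65).

Final answer: 40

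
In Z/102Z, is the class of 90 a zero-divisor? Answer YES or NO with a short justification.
YES

gcd(90, 102) = 6 > 1, so 90 is not a unit in Z/102Z. In Z/nZ every nonzero non-unit is a zero-divisor: explicitly, take b = 102/gcd = 17 ≠ 0 (mod 102); then 90·17 = 1530 = 15·102, i.e. 90·17 ≡ 0 (mod 102). So 90 is a zero-divisor.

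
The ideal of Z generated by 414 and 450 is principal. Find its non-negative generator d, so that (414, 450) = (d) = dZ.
In the PID Z, (a, b) is generated by gcd(a, b). Compute gcd(450, 414) with the extended Euclidean algorithm, tracking rows (r, s, t) with s·450 + t·414 = r:
  row A: (450, 1, 0)   [1·450 + 0·414 = 450]
  row B: (414, 0, 1)   [0·450 + 1·414 = 414]
  450 = 1·414 + 36   → row C = row A − 1·row B = (36, 1, −1)   [check: 1·450 − 1·414 = 36]
  414 = 11·36 + 18   → row D = row B − 11·row C = (18, −11, 12)   [check: −11·450 + 12·414 = 18]
  36 = 2·18 + 0   → remainder 0, stop. gcd = 18 (last nonzero row D).
So gcd(414, 450) = 18, with Bézout identity −11·450 + 12·414 = 18. Containment (⊇): the Bézout identity exhibits 18 as an element of (414, 450), giving (18) ⊆ (414, 450). Containment (⊆): since 18 | 414 and 18 | 450 (414 = 18·23, 450 = 18·25), every Z-linear combination of 414 and 450 is divisible by 18, so (414, 450) ⊆ (18). Therefore (414, 450) = (18), d = 18.

Final answer: (414, 450) = (18); d = 18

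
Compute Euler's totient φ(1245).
φ is multiplicative, with φ(p^e) = p^e − p^(e−1). Factorise 1245 = 3 · 5 · 83. Then
  φ(1245) = (3 − 1) · (5 − 1) · (83 − 1) = 2 · 4 · 82 = 656.

Final answer: φ(1245) = 656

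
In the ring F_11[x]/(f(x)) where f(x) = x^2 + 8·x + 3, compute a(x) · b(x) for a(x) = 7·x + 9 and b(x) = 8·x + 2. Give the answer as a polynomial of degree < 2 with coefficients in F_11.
a · b ≡ x + 4 (mod f(x))

Multiply as integer polynomials: a · b = 56·x^2 + 86·x + 18. Reducing coefficients mod 11: a · b ≡ x^2 + 9·x + 7. Now divide by f(x) = x^2 + 8·x + 3 in F_11[x], eliminating the leading term at each step:
  leading term x^2: subtract (1)·f(x) = x^2 + 8·x + 3, leaving x + 4 (coefficients mod 11)
The degree is now < 2, so this is the remainder. Hence a · b ≡ x + 4 in F_11[x]/(f).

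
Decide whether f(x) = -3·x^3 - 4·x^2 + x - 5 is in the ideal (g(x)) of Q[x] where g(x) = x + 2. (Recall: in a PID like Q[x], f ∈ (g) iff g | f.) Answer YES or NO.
NO

In Q[x] the ideal (g) consists of all multiples of g, so f ∈ (g) iff g | f, i.e. iff the remainder of f on division by g is 0. Divide f by g (g is monic, so eliminate the leading term of the running remainder at each step):
  leading term -3·x^3: subtract (-3·x^2)·g(x) = -3·x^3 - 6·x^2, leaving 2·x^2 + x - 5
  leading term 2·x^2: subtract (2·x)·g(x) = 2·x^2 + 4·x, leaving -3·x - 5
  leading term -3·x: subtract (-3)·g(x) = -3·x - 6, leaving 1
The remainder r(x) = 1 ≠ 0 (and deg r < deg g), so g ∤ f, i.e. f ∉ (g).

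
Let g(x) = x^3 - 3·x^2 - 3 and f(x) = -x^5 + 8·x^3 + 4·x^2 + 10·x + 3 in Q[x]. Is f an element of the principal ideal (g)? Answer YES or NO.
In Q[x] the ideal (g) consists of all multiples of g, so f ∈ (g) iff g | f, i.e. iff the remainder of f on division by g is 0. Divide f by g (g is monic, so eliminate the leading term of the running remainder at each step):
  leading term -x^5: subtract (-x^2)·g(x) = -x^5 + 3·x^4 + 3·x^2, leaving -3·x^4 + 8·x^3 + x^2 + 10·x + 3
  leading term -3·x^4: subtract (-3·x)·g(x) = -3·x^4 + 9·x^3 + 9·x, leaving -x^3 + x^2 + x + 3
  leading term -x^3: subtract (-1)·g(x) = -x^3 + 3·x^2 + 3, leaving -2·x^2 + x
The remainder r(x) = -2·x^2 + x ≠ 0 (and deg r < deg g), so g ∤ f, i.e. f ∉ (g).

Final answer: NO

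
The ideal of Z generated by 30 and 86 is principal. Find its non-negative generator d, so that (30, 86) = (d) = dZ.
(30, 86) = (2); d = 2

In the PID Z, (a, b) is generated by gcd(a, b). Compute gcd(86, 30) with the extended Euclidean algorithm, tracking rows (r, s, t) with s·86 + t·30 = r:
  row A: (86, 1, 0)   [1·86 + 0·30 = 86]
  row B: (30, 0, 1)   [0·86 + 1·30 = 30]
  86 = 2·30 + 26   → row C = row A − 2·row B = (26, 1, −2)   [check: 1·86 − 2·30 = 26]
  30 = 1·26 + 4   → row D = row B − 1·row C = (4, −1, 3)   [check: −1·86 + 3·30 = 4]
  26 = 6·4 + 2   → row E = row C − 6·row D = (2, 7, −20)   [check: 7·86 − 20·30 = 2]
  4 = 2·2 + 0   → remainder 0, stop. gcd = 2 (last nonzero row E).
So gcd(30, 86) = 2, with Bézout identity 7·86 − 20·30 = 2. Containment (⊇): the Bézout identity exhibits 2 as an element of (30, 86), giving (2) ⊆ (30, 86). Containment (⊆): since 2 | 30 and 2 | 86 (30 = 2·15, 86 = 2·43), every Z-linear combination of 30 and 86 is divisible by 2, so (30, 86) ⊆ (2). Therefore (30, 86) = (2), d = 2.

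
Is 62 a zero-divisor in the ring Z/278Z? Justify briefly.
YES

gcd(62, 278) = 2 > 1, so 62 is not a unit in Z/278Z. In Z/nZ every nonzero non-unit is a zero-divisor: explicitly, take b = 278/gcd = 139 ≠ 0 (mod 278); then 62·139 = 8618 = 31·278, i.e. 62·139 ≡ 0 (mod 278). So 62 is a zero-divisor.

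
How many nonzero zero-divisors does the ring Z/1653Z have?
In Z/1653Z each nonzero element is either a unit (gcd with 1653 is 1) or a zero-divisor (gcd > 1). The number of units is φ(1653): factorise 1653 = 3 · 19 · 29, so φ(1653) = (3 − 1) · (19 − 1) · (29 − 1) = 2 · 18 · 28 = 1008. The nonzero elements number 1653 − 1 = 1652. Hence the nonzero zero-divisors number 1652 − 1008 = 644.

Final answer: Z/1653Z has 644 nonzero zero-divisors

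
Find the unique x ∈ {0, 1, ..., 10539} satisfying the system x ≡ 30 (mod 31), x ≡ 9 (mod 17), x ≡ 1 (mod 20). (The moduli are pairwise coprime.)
x ≡ 1301 (mod 10540); the representative in [0, 10540) is 1301

The moduli 31, 17, 20 are pairwise coprime, so by the CRT there is a unique solution mod 31·17·20 = 10540.
Solve by successive substitution. Start with x ≡ 30 (mod 31).
  Combine with x ≡ 9 (mod 17): write x = 30 + 31·t and require 30 + 31·t ≡ 9 (mod 17), i.e. 31·t ≡ 9 − 30 ≡ 13 (mod 17). Since 31^(−1) ≡ 11 (mod 17) (31 ≡ 14 (mod 17)), t ≡ 11·13 ≡ 7 (mod 17). So x ≡ 30 + 31·7 = 247 (mod 527).
  Combine with x ≡ 1 (mod 20): write x = 247 + 527·t and require 247 + 527·t ≡ 1 (mod 20), i.e. 527·t ≡ 1 − 247 ≡ 14 (mod 20). Since 527^(−1) ≡ 3 (mod 20) (527 ≡ 7 (mod 20)), t ≡ 3·14 ≡ 2 (mod 20). So x ≡ 247 + 527·2 = 1301 (mod 10540).
Unique solution in [0, 10540): x = 1301.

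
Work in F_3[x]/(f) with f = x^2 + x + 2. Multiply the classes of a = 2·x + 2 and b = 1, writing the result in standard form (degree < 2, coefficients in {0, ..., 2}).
a · b ≡ 2·x + 2 (mod f(x))

Multiply as integer polynomials: a · b = 2·x + 2. Reducing coefficients mod 3: a · b ≡ 2·x + 2. This already has degree < 2, so no reduction by f is needed. Hence a · b ≡ 2·x + 2 in F_3[x]/(f).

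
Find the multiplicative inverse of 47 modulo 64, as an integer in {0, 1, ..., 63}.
47^(−1) ≡ 15 (mod 64)

Apply the extended Euclidean algorithm to (64, 47), tracking rows (r, s, t) with s·64 + t·47 = r. Each division r_prev = q·r_cur + r_new produces the new row as (previous row) − q·(current row):
  row A: (64, 1, 0)   [1·64 + 0·47 = 64]
  row B: (47, 0, 1)   [0·64 + 1·47 = 47]
  64 = 1·47 + 17   → row C = row A − 1·row B = (17, 1, −1)   [check: 1·64 − 1·47 = 17]
  47 = 2·17 + 13   → row D = row B − 2·row C = (13, −2, 3)   [check: −2·64 + 3·47 = 13]
  17 = 1·13 + 4   → row E = row C − 1·row D = (4, 3, −4)   [check: 3·64 − 4·47 = 4]
  13 = 3·4 + 1   → row F = row D − 3·row E = (1, −11, 15)   [check: −11·64 + 15·47 = 1]
  4 = 4·1 + 0   → remainder 0, stop. gcd = 1 (last nonzero row F).
The gcd is 1, so 47 is invertible mod 64. The last nonzero row gives −11·64 + 15·47 = 1, so t = 15. So 47^(−1) ≡ 15 (mod 64). Verify: 47 · 15 = 705 ≡ 1 (mod 64). ✓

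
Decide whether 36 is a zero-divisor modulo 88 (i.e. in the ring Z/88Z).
gcd(36, 88) = 4 > 1, so 36 is not a unit in Z/88Z. In Z/nZ every nonzero non-unit is a zero-divisor: explicitly, take b = 88/gcd = 22 ≠ 0 (mod 88); then 36·22 = 792 = 9·88, i.e. 36·22 ≡ 0 (mod 88). So 36 is a zero-divisor.

Final answer: YES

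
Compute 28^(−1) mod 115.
28^(−1) ≡ 37 (mod 115)

Apply the extended Euclidean algorithm to (115, 28), tracking rows (r, s, t) with s·115 + t·28 = r. Each division r_prev = q·r_cur + r_new produces the new row as (previous row) − q·(current row):
  row A: (115, 1, 0)   [1·115 + 0·28 = 115]
  row B: (28, 0, 1)   [0·115 + 1·28 = 28]
  115 = 4·28 + 3   → row C = row A − 4·row B = (3, 1, −4)   [check: 1·115 − 4·28 = 3]
  28 = 9·3 + 1   → row D = row B − 9·row C = (1, −9, 37)   [check: −9·115 + 37·28 = 1]
  3 = 3·1 + 0   → remainder 0, stop. gcd = 1 (last nonzero row D).
The gcd is 1, so 28 is invertible mod 115. The last nonzero row gives −9·115 + 37·28 = 1, so t = 37. So 28^(−1) ≡ 37 (mod 115). Verify: 28 · 37 = 1036 ≡ 1 (mod 115). ✓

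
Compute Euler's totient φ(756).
φ(756) = 216

φ is multiplicative, with φ(p^e) = p^e − p^(e−1). Factorise 756 = 2^2 · 3^3 · 7. Then
  φ(756) = (2^2 − 2^1) · (3^3 − 3^2) · (7 − 1) = 2 · 18 · 6 = 216.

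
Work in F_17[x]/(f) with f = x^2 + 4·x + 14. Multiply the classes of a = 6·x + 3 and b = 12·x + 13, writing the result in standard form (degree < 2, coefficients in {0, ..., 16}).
a · b ≡ 13·x (mod f(x))

Multiply as integer polynomials: a · b = 72·x^2 + 114·x + 39. Reducing coefficients mod 17: a · b ≡ 4·x^2 + 12·x + 5. Now divide by f(x) = x^2 + 4·x + 14 in F_17[x], eliminating the leading term at each step:
  leading term 4·x^2: subtract (4)·f(x) = 4·x^2 + 16·x + 5, leaving 13·x (coefficients mod 17)
The degree is now < 2, so this is the remainder. Hence a · b ≡ 13·x in F_17[x]/(f).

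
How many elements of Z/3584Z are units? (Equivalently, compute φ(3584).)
Z/3584Z has φ(3584) = 1536 units

An element a ∈ Z/3584Z is a unit iff gcd(a, 3584) = 1, so the number of units is φ(3584). φ is multiplicative, with φ(p^e) = p^e − p^(e−1). Factorise 3584 = 2^9 · 7. Then
  φ(3584) = (2^9 − 2^8) · (7 − 1) = 256 · 6 = 1536.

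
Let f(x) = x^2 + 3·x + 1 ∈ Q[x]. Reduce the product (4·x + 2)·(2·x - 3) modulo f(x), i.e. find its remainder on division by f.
First multiply in Q[x] without reducing: a · b = 8·x^2 - 8·x - 6. Now divide by f(x) = x^2 + 3·x + 1, eliminating the leading term at each step:
  leading term 8·x^2: subtract (8)·f(x) = 8·x^2 + 24·x + 8, leaving -32·x - 14
The degree is now < 2, so this is the remainder. Hence a · b ≡ -32·x - 14 in Q[x]/(f).

Final answer: a · b ≡ -32·x - 14 (mod f(x))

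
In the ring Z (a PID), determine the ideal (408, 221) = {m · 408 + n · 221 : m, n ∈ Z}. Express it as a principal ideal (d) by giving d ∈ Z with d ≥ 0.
(408, 221) = (17); d = 17

In the PID Z, (a, b) is generated by gcd(a, b). Compute gcd(408, 221) with the extended Euclidean algorithm, tracking rows (r, s, t) with s·408 + t·221 = r:
  row A: (408, 1, 0)   [1·408 + 0·221 = 408]
  row B: (221, 0, 1)   [0·408 + 1·221 = 221]
  408 = 1·221 + 187   → row C = row A − 1·row B = (187, 1, −1)   [check: 1·408 − 1·221 = 187]
  221 = 1·187 + 34   → row D = row B − 1·row C = (34, −1, 2)   [check: −1·408 + 2·221 = 34]
  187 = 5·34 + 17   → row E = row C − 5·row D = (17, 6, −11)   [check: 6·408 − 11·221 = 17]
  34 = 2·17 + 0   → remainder 0, stop. gcd = 17 (last nonzero row E).
So gcd(408, 221) = 17, with Bézout identity 6·408 − 11·221 = 17. Containment (⊇): the Bézout identity exhibits 17 as an element of (408, 221), giving (17) ⊆ (408, 221). Containment (⊆): since 17 | 408 and 17 | 221 (408 = 17·24, 221 = 17·13), every Z-linear combination of 408 and 221 is divisible by 17, so (408, 221) ⊆ (17). Therefore (408, 221) = (17), d = 17.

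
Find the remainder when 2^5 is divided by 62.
32

Use repeated squaring. Binary(5) = 101. Walk through the bits of the exponent 5 left-to-right: at each bit after the leading one, square the running value, then multiply by 2 if the bit is 1 (always reducing mod 62):
  bit 1 = 1 (leading): start with 2.
  bit 2 = 0: square 2^2 = 4 (mod 62).
  bit 3 = 1: square 4^2 = 16; bit is 1, so multiply 16·2 = 32 (mod 62).
Final value: 2^5 ≡ 32 (mod 62).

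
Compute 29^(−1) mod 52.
29^(−1) ≡ 9 (mod 52)

Apply the extended Euclidean algorithm to (52, 29), tracking rows (r, s, t) with s·52 + t·29 = r. Each division r_prev = q·r_cur + r_new produces the new row as (previous row) − q·(current row):
  row A: (52, 1, 0)   [1·52 + 0·29 = 52]
  row B: (29, 0, 1)   [0·52 + 1·29 = 29]
  52 = 1·29 + 23   → row C = row A − 1·row B = (23, 1, −1)   [check: 1·52 − 1·29 = 23]
  29 = 1·23 + 6   → row D = row B − 1·row C = (6, −1, 2)   [check: −1·52 + 2·29 = 6]
  23 = 3·6 + 5   → row E = row C − 3·row D = (5, 4, −7)   [check: 4·52 − 7·29 = 5]
  6 = 1·5 + 1   → row F = row D − 1·row E = (1, −5, 9)   [check: −5·52 + 9·29 = 1]
  5 = 5·1 + 0   → remainder 0, stop. gcd = 1 (last nonzero row F).
The gcd is 1, so 29 is invertible mod 52. The last nonzero row gives −5·52 + 9·29 = 1, so t = 9. So 29^(−1) ≡ 9 (mod 52). Verify: 29 · 9 = 261 ≡ 1 (mod 52). ✓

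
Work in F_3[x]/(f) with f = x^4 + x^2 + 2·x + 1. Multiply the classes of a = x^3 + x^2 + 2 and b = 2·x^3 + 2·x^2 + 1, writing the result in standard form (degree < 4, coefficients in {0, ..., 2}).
Multiply as integer polynomials: a · b = 2·x^6 + 4·x^5 + 2·x^4 + 5·x^3 + 5·x^2 + 2. Reducing coefficients mod 3: a · b ≡ 2·x^6 + x^5 + 2·x^4 + 2·x^3 + 2·x^2 + 2. Now divide by f(x) = x^4 + x^2 + 2·x + 1 in F_3[x], eliminating the leading term at each step:
  leading term 2·x^6: subtract (2·x^2)·f(x) = 2·x^6 + 2·x^4 + x^3 + 2·x^2, leaving x^5 + x^3 + 2 (coefficients mod 3)
  leading term x^5: subtract (x)·f(x) = x^5 + x^3 + 2·x^2 + x, leaving x^2 + 2·x + 2 (coefficients mod 3)
The degree is now < 4, so this is the remainder. Hence a · b ≡ x^2 + 2·x + 2 in F_3[x]/(f).

Final answer: a · b ≡ x^2 + 2·x + 2 (mod f(x))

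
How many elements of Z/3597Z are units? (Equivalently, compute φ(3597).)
Z/3597Z has φ(3597) = 2160 units

An element a ∈ Z/3597Z is a unit iff gcd(a, 3597) = 1, so the number of units is φ(3597). φ is multiplicative, with φ(p^e) = p^e − p^(e−1). Factorise 3597 = 3 · 11 · 109. Then
  φ(3597) = (3 − 1) · (11 − 1) · (109 − 1) = 2 · 10 · 108 = 2160.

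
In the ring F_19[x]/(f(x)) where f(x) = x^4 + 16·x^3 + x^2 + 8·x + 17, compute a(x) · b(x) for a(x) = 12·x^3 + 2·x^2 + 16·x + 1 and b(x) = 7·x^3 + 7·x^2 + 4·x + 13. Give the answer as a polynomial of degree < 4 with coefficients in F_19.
a · b ≡ 2·x^3 + 11·x^2 + 13 (mod f(x))

Multiply as integer polynomials: a · b = 84·x^6 + 98·x^5 + 174·x^4 + 283·x^3 + 97·x^2 + 212·x + 13. Reducing coefficients mod 19: a · b ≡ 8·x^6 + 3·x^5 + 3·x^4 + 17·x^3 + 2·x^2 + 3·x + 13. Now divide by f(x) = x^4 + 16·x^3 + x^2 + 8·x + 17 in F_19[x], eliminating the leading term at each step:
  leading term 8·x^6: subtract (8·x^2)·f(x) = 8·x^6 + 14·x^5 + 8·x^4 + 7·x^3 + 3·x^2, leaving 8·x^5 + 14·x^4 + 10·x^3 + 18·x^2 + 3·x + 13 (coefficients mod 19)
  leading term 8·x^5: subtract (8·x)·f(x) = 8·x^5 + 14·x^4 + 8·x^3 + 7·x^2 + 3·x, leaving 2·x^3 + 11·x^2 + 13 (coefficients mod 19)
The degree is now < 4, so this is the remainder. Hence a · b ≡ 2·x^3 + 11·x^2 + 13 in F_19[x]/(f).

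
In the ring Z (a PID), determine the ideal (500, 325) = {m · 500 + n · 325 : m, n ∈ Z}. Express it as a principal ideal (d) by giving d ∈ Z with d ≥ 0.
(500, 325) = (25); d = 25

In the PID Z, (a, b) is generated by gcd(a, b). Compute gcd(500, 325) with the extended Euclidean algorithm, tracking rows (r, s, t) with s·500 + t·325 = r:
  row A: (500, 1, 0)   [1·500 + 0·325 = 500]
  row B: (325, 0, 1)   [0·500 + 1·325 = 325]
  500 = 1·325 + 175   → row C = row A − 1·row B = (175, 1, −1)   [check: 1·500 − 1·325 = 175]
  325 = 1·175 + 150   → row D = row B − 1·row C = (150, −1, 2)   [check: −1·500 + 2·325 = 150]
  175 = 1·150 + 25   → row E = row C − 1·row D = (25, 2, −3)   [check: 2·500 − 3·325 = 25]
  150 = 6·25 + 0   → remainder 0, stop. gcd = 25 (last nonzero row E).
So gcd(500, 325) = 25, with Bézout identity 2·500 − 3·325 = 25. Containment (⊇): the Bézout identity exhibits 25 as an element of (500, 325), giving (25) ⊆ (500, 325). Containment (⊆): since 25 | 500 and 25 | 325 (500 = 25·20, 325 = 25·13), every Z-linear combination of 500 and 325 is divisible by 25, so (500, 325) ⊆ (25). Therefore (500, 325) = (25), d = 25.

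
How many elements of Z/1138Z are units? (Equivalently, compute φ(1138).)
An element a ∈ Z/1138Z is a unit iff gcd(a, 1138) = 1, so the number of units is φ(1138). φ is multiplicative, with φ(p^e) = p^e − p^(e−1). Factorise 1138 = 2 · 569. Then
  φ(1138) = (2 − 1) · (569 − 1) = 1 · 568 = 568.

Final answer: Z/1138Z has φ(1138) = 568 units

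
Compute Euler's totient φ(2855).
φ is multiplicative, with φ(p^e) = p^e − p^(e−1). Factorise 2855 = 5 · 571. Then
  φ(2855) = (5 − 1) · (571 − 1) = 4 · 570 = 2280.

Final answer: φ(2855) = 2280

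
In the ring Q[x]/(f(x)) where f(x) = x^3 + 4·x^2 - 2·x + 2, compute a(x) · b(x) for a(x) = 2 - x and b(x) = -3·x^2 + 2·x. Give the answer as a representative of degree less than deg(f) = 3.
First multiply in Q[x] without reducing: a · b = 3·x^3 - 8·x^2 + 4·x. Now divide by f(x) = x^3 + 4·x^2 - 2·x + 2, eliminating the leading term at each step:
  leading term 3·x^3: subtract (3)·f(x) = 3·x^3 + 12·x^2 - 6·x + 6, leaving -20·x^2 + 10·x - 6
The degree is now < 3, so this is the remainder. Hence a · b ≡ -20·x^2 + 10·x - 6 in Q[x]/(f).

Final answer: a · b ≡ -20·x^2 + 10·x - 6 (mod f(x))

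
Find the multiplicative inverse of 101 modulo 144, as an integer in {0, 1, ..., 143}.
101^(−1) ≡ 77 (mod 144)

Apply the extended Euclidean algorithm to (144, 101), tracking rows (r, s, t) with s·144 + t·101 = r. Each division r_prev = q·r_cur + r_new produces the new row as (previous row) − q·(current row):
  row A: (144, 1, 0)   [1·144 + 0·101 = 144]
  row B: (101, 0, 1)   [0·144 + 1·101 = 101]
  144 = 1·101 + 43   → row C = row A − 1·row B = (43, 1, −1)   [check: 1·144 − 1·101 = 43]
  101 = 2·43 + 15   → row D = row B − 2·row C = (15, −2, 3)   [check: −2·144 + 3·101 = 15]
  43 = 2·15 + 13   → row E = row C − 2·row D = (13, 5, −7)   [check: 5·144 − 7·101 = 13]
  15 = 1·13 + 2   → row F = row D − 1·row E = (2, −7, 10)   [check: −7·144 + 10·101 = 2]
  13 = 6·2 + 1   → row G = row E − 6·row F = (1, 47, −67)   [check: 47·144 − 67·101 = 1]
  2 = 2·1 + 0   → remainder 0, stop. gcd = 1 (last nonzero row G).
The gcd is 1, so 101 is invertible mod 144. The last nonzero row gives 47·144 − 67·101 = 1, so t = −67. So 101^(−1) ≡ −67 ≡ 77 (mod 144). Verify: 101 · 77 = 7777 ≡ 1 (mod 144). ✓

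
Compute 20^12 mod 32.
Use repeated squaring. Binary(12) = 1100. Walk through the bits of the exponent 12 left-to-right: at each bit after the leading one, square the running value, then multiply by 20 if the bit is 1 (always reducing mod 32):
  bit 1 = 1 (leading): start with 20.
  bit 2 = 1: square 20^2 = 400 ≡ 16; bit is 1, so multiply 16·20 = 320 ≡ 0 (mod 32).
  bit 3 = 0: square 0^2 = 0 (mod 32).
  bit 4 = 0: square 0^2 = 0 (mod 32).
Final value: 20^12 ≡ 0 (mod 32).

Final answer: 0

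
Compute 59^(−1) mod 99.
Apply the extended Euclidean algorithm to (99, 59), tracking rows (r, s, t) with s·99 + t·59 = r. Each division r_prev = q·r_cur + r_new produces the new row as (previous row) − q·(current row):
  row A: (99, 1, 0)   [1·99 + 0·59 = 99]
  row B: (59, 0, 1)   [0·99 + 1·59 = 59]
  99 = 1·59 + 40   → row C = row A − 1·row B = (40, 1, −1)   [check: 1·99 − 1·59 = 40]
  59 = 1·40 + 19   → row D = row B − 1·row C = (19, −1, 2)   [check: −1·99 + 2·59 = 19]
  40 = 2·19 + 2   → row E = row C − 2·row D = (2, 3, −5)   [check: 3·99 − 5·59 = 2]
  19 = 9·2 + 1   → row F = row D − 9·row E = (1, −28, 47)   [check: −28·99 + 47·59 = 1]
  2 = 2·1 + 0   → remainder 0, stop. gcd = 1 (last nonzero row F).
The gcd is 1, so 59 is invertible mod 99. The last nonzero row gives −28·99 + 47·59 = 1, so t = 47. So 59^(−1) ≡ 47 (mod 99). Verify: 59 · 47 = 2773 ≡ 1 (mod 99). ✓

Final answer: 59^(−1) ≡ 47 (mod 99)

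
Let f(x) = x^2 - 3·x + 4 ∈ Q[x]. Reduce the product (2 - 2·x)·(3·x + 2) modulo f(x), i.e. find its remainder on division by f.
First multiply in Q[x] without reducing: a · b = -6·x^2 + 2·x + 4. Now divide by f(x) = x^2 - 3·x + 4, eliminating the leading term at each step:
  leading term -6·x^2: subtract (-6)·f(x) = -6·x^2 + 18·x - 24, leaving 28 - 16·x
The degree is now < 2, so this is the remainder. Hence a · b ≡ 28 - 16·x in Q[x]/(f).

Final answer: a · b ≡ 28 - 16·x (mod f(x))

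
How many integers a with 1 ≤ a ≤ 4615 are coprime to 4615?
3360

The number of a ∈ {1, ..., 4615} with gcd(a, 4615) = 1 is by definition Euler's totient φ(4615). φ is multiplicative, with φ(p^e) = p^e − p^(e−1). Factorise 4615 = 5 · 13 · 71. Then
  φ(4615) = (5 − 1) · (13 − 1) · (71 − 1) = 4 · 12 · 70 = 3360.
So there are 3360 such integers.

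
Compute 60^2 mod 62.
4

Use repeated squaring. Binary(2) = 10. Walk through the bits of the exponent 2 left-to-right: at each bit after the leading one, square the running value, then multiply by 60 if the bit is 1 (always reducing mod 62):
  bit 1 = 1 (leading): start with 60.
  bit 2 = 0: square 60^2 = 3600 ≡ 4 (mod 62).
Final value: 60^2 ≡ 4 (mod 62).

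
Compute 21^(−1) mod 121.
Apply the extended Euclidean algorithm to (121, 21), tracking rows (r, s, t) with s·121 + t·21 = r. Each division r_prev = q·r_cur + r_new produces the new row as (previous row) − q·(current row):
  row A: (121, 1, 0)   [1·121 + 0·21 = 121]
  row B: (21, 0, 1)   [0·121 + 1·21 = 21]
  121 = 5·21 + 16   → row C = row A − 5·row B = (16, 1, −5)   [check: 1·121 − 5·21 = 16]
  21 = 1·16 + 5   → row D = row B − 1·row C = (5, −1, 6)   [check: −1·121 + 6·21 = 5]
  16 = 3·5 + 1   → row E = row C − 3·row D = (1, 4, −23)   [check: 4·121 − 23·21 = 1]
  5 = 5·1 + 0   → remainder 0, stop. gcd = 1 (last nonzero row E).
The gcd is 1, so 21 is invertible mod 121. The last nonzero row gives 4·121 − 23·21 = 1, so t = −23. So 21^(−1) ≡ −23 ≡ 98 (mod 121). Verify: 21 · 98 = 2058 ≡ 1 (mod 121). ✓

Final answer: 21^(−1) ≡ 98 (mod 121)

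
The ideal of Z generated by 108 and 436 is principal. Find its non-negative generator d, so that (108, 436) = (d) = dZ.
(108, 436) = (4); d = 4

In the PID Z, (a, b) is generated by gcd(a, b). Compute gcd(436, 108) with the extended Euclidean algorithm, tracking rows (r, s, t) with s·436 + t·108 = r:
  row A: (436, 1, 0)   [1·436 + 0·108 = 436]
  row B: (108, 0, 1)   [0·436 + 1·108 = 108]
  436 = 4·108 + 4   → row C = row A − 4·row B = (4, 1, −4)   [check: 1·436 − 4·108 = 4]
  108 = 27·4 + 0   → remainder 0, stop. gcd = 4 (last nonzero row C).
So gcd(108, 436) = 4, with Bézout identity 1·436 − 4·108 = 4. Containment (⊇): the Bézout identity exhibits 4 as an element of (108, 436), giving (4) ⊆ (108, 436). Containment (⊆): since 4 | 108 and 4 | 436 (108 = 4·27, 436 = 4·109), every Z-linear combination of 108 and 436 is divisible by 4, so (108, 436) ⊆ (4). Therefore (108, 436) = (4), d = 4.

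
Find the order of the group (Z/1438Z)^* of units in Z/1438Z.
(Z/1438Z)^* consists of the classes a with gcd(a, 1438) = 1, so its order is φ(1438). φ is multiplicative, with φ(p^e) = p^e − p^(e−1). Factorise 1438 = 2 · 719. Then
  φ(1438) = (2 − 1) · (719 − 1) = 1 · 718 = 718.
Thus |(Z/1438Z)^*| = 718.

Final answer: |(Z/1438Z)^*| = 718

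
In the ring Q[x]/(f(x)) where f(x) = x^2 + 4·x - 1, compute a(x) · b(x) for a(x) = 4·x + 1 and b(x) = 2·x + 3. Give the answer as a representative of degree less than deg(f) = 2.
a · b ≡ 11 - 18·x (mod f(x))

First multiply in Q[x] without reducing: a · b = 8·x^2 + 14·x + 3. Now divide by f(x) = x^2 + 4·x - 1, eliminating the leading term at each step:
  leading term 8·x^2: subtract (8)·f(x) = 8·x^2 + 32·x - 8, leaving 11 - 18·x
The degree is now < 2, so this is the remainder. Hence a · b ≡ 11 - 18·x in Q[x]/(f).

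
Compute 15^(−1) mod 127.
15^(−1) ≡ 17 (mod 127)

Apply the extended Euclidean algorithm to (127, 15), tracking rows (r, s, t) with s·127 + t·15 = r. Each division r_prev = q·r_cur + r_new produces the new row as (previous row) − q·(current row):
  row A: (127, 1, 0)   [1·127 + 0·15 = 127]
  row B: (15, 0, 1)   [0·127 + 1·15 = 15]
  127 = 8·15 + 7   → row C = row A − 8·row B = (7, 1, −8)   [check: 1·127 − 8·15 = 7]
  15 = 2·7 + 1   → row D = row B − 2·row C = (1, −2, 17)   [check: −2·127 + 17·15 = 1]
  7 = 7·1 + 0   → remainder 0, stop. gcd = 1 (last nonzero row D).
The gcd is 1, so 15 is invertible mod 127. The last nonzero row gives −2·127 + 17·15 = 1, so t = 17. So 15^(−1) ≡ 17 (mod 127). Verify: 15 · 17 = 255 ≡ 1 (mod 127). ✓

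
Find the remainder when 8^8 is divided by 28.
8

Use repeated squaring. Binary(8) = 1000. Walk through the bits of the exponent 8 left-to-right: at each bit after the leading one, square the running value, then multiply by 8 if the bit is 1 (always reducing mod 28):
  bit 1 = 1 (leading): start with 8.
  bit 2 = 0: square 8^2 = 64 ≡ 8 (mod 28).
  bit 3 = 0: square 8^2 = 64 ≡ 8 (mod 28).
  bit 4 = 0: square 8^2 = 64 ≡ 8 (mod 28).
Final value: 8^8 ≡ 8 (mod 28).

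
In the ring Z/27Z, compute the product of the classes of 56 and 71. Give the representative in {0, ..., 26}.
7

Reduce the factors first: 56 ≡ 2, 71 ≡ 17 (mod 27), so 56 · 71 ≡ 2 · 17 (mod 27). 2 · 17 = 34. Dividing by 27: 34 = 1·27 + 7. So (56 · 71) mod 27 = 7.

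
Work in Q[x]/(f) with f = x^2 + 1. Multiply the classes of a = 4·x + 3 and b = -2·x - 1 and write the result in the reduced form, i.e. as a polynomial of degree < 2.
First multiply in Q[x] without reducing: a · b = -8·x^2 - 10·x - 3. Now divide by f(x) = x^2 + 1, eliminating the leading term at each step:
  leading term -8·x^2: subtract (-8)·f(x) = -8·x^2 - 8, leaving 5 - 10·x
The degree is now < 2, so this is the remainder. Hence a · b ≡ 5 - 10·x in Q[x]/(f).

Final answer: a · b ≡ 5 - 10·x (mod f(x))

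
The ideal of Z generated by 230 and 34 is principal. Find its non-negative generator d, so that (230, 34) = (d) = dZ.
(230, 34) = (2); d = 2

In the PID Z, (a, b) is generated by gcd(a, b). Compute gcd(230, 34) with the extended Euclidean algorithm, tracking rows (r, s, t) with s·230 + t·34 = r:
  row A: (230, 1, 0)   [1·230 + 0·34 = 230]
  row B: (34, 0, 1)   [0·230 + 1·34 = 34]
  230 = 6·34 + 26   → row C = row A − 6·row B = (26, 1, −6)   [check: 1·230 − 6·34 = 26]
  34 = 1·26 + 8   → row D = row B − 1·row C = (8, −1, 7)   [check: −1·230 + 7·34 = 8]
  26 = 3·8 + 2   → row E = row C − 3·row D = (2, 4, −27)   [check: 4·230 − 27·34 = 2]
  8 = 4·2 + 0   → remainder 0, stop. gcd = 2 (last nonzero row E).
So gcd(230, 34) = 2, with Bézout identity 4·230 − 27·34 = 2. Containment (⊇): the Bézout identity exhibits 2 as an element of (230, 34), giving (2) ⊆ (230, 34). Containment (⊆): since 2 | 230 and 2 | 34 (230 = 2·115, 34 = 2·17), every Z-linear combination of 230 and 34 is divisible by 2, so (230, 34) ⊆ (2). Therefore (230, 34) = (2), d = 2.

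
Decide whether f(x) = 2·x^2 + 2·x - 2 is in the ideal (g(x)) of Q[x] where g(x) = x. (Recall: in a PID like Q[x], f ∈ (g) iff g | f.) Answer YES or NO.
In Q[x] the ideal (g) consists of all multiples of g, so f ∈ (g) iff g | f, i.e. iff the remainder of f on division by g is 0. Divide f by g (g is monic, so eliminate the leading term of the running remainder at each step):
  leading term 2·x^2: subtract (2·x)·g(x) = 2·x^2, leaving 2·x - 2
  leading term 2·x: subtract (2)·g(x) = 2·x, leaving -2
The remainder r(x) = -2 ≠ 0 (and deg r < deg g), so g ∤ f, i.e. f ∉ (g).

Final answer: NO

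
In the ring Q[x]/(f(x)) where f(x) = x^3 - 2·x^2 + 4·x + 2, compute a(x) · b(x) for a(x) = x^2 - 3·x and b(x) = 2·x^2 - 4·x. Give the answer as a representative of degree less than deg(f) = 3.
a · b ≡ -8·x^2 + 20·x + 12 (mod f(x))

First multiply in Q[x] without reducing: a · b = 2·x^4 - 10·x^3 + 12·x^2. Now divide by f(x) = x^3 - 2·x^2 + 4·x + 2, eliminating the leading term at each step:
  leading term 2·x^4: subtract (2·x)·f(x) = 2·x^4 - 4·x^3 + 8·x^2 + 4·x, leaving -6·x^3 + 4·x^2 - 4·x
  leading term -6·x^3: subtract (-6)·f(x) = -6·x^3 + 12·x^2 - 24·x - 12, leaving -8·x^2 + 20·x + 12
The degree is now < 3, so this is the remainder. Hence a · b ≡ -8·x^2 + 20·x + 12 in Q[x]/(f).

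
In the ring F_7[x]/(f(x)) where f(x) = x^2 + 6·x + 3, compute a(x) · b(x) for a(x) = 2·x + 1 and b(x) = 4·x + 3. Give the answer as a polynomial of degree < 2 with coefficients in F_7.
Multiply as integer polynomials: a · b = 8·x^2 + 10·x + 3. Reducing coefficients mod 7: a · b ≡ x^2 + 3·x + 3. Now divide by f(x) = x^2 + 6·x + 3 in F_7[x], eliminating the leading term at each step:
  leading term x^2: subtract (1)·f(x) = x^2 + 6·x + 3, leaving 4·x (coefficients mod 7)
The degree is now < 2, so this is the remainder. Hence a · b ≡ 4·x in F_7[x]/(f).

Final answer: a · b ≡ 4·x (mod f(x))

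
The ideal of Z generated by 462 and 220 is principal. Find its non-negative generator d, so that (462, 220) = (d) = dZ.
In the PID Z, (a, b) is generated by gcd(a, b). Compute gcd(462, 220) with the extended Euclidean algorithm, tracking rows (r, s, t) with s·462 + t·220 = r:
  row A: (462, 1, 0)   [1·462 + 0·220 = 462]
  row B: (220, 0, 1)   [0·462 + 1·220 = 220]
  462 = 2·220 + 22   → row C = row A − 2·row B = (22, 1, −2)   [check: 1·462 − 2·220 = 22]
  220 = 10·22 + 0   → remainder 0, stop. gcd = 22 (last nonzero row C).
So gcd(462, 220) = 22, with Bézout identity 1·462 − 2·220 = 22. Containment (⊇): the Bézout identity exhibits 22 as an element of (462, 220), giving (22) ⊆ (462, 220). Containment (⊆): since 22 | 462 and 22 | 220 (462 = 22·21, 220 = 22·10), every Z-linear combination of 462 and 220 is divisible by 22, so (462, 220) ⊆ (22). Therefore (462, 220) = (22), d = 22.

Final answer: (462, 220) = (22); d = 22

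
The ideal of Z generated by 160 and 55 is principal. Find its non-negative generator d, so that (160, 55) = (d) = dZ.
In the PID Z, (a, b) is generated by gcd(a, b). Compute gcd(160, 55) with the extended Euclidean algorithm, tracking rows (r, s, t) with s·160 + t·55 = r:
  row A: (160, 1, 0)   [1·160 + 0·55 = 160]
  row B: (55, 0, 1)   [0·160 + 1·55 = 55]
  160 = 2·55 + 50   → row C = row A − 2·row B = (50, 1, −2)   [check: 1·160 − 2·55 = 50]
  55 = 1·50 + 5   → row D = row B − 1·row C = (5, −1, 3)   [check: −1·160 + 3·55 = 5]
  50 = 10·5 + 0   → remainder 0, stop. gcd = 5 (last nonzero row D).
So gcd(160, 55) = 5, with Bézout identity −1·160 + 3·55 = 5. Containment (⊇): the Bézout identity exhibits 5 as an element of (160, 55), giving (5) ⊆ (160, 55). Containment (⊆): since 5 | 160 and 5 | 55 (160 = 5·32, 55 = 5·11), every Z-linear combination of 160 and 55 is divisible by 5, so (160, 55) ⊆ (5). Therefore (160, 55) = (5), d = 5.

Final answer: (160, 55) = (5); d = 5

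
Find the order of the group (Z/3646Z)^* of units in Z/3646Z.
(Z/3646Z)^* consists of the classes a with gcd(a, 3646) = 1, so its order is φ(3646). φ is multiplicative, with φ(p^e) = p^e − p^(e−1). Factorise 3646 = 2 · 1823. Then
  φ(3646) = (2 − 1) · (1823 − 1) = 1 · 1822 = 1822.
Thus |(Z/3646Z)^*| = 1822.

Final answer: |(Z/3646Z)^*| = 1822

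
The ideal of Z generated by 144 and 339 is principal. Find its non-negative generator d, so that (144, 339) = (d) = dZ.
In the PID Z, (a, b) is generated by gcd(a, b). Compute gcd(339, 144) with the extended Euclidean algorithm, tracking rows (r, s, t) with s·339 + t·144 = r:
  row A: (339, 1, 0)   [1·339 + 0·144 = 339]
  row B: (144, 0, 1)   [0·339 + 1·144 = 144]
  339 = 2·144 + 51   → row C = row A − 2·row B = (51, 1, −2)   [check: 1·339 − 2·144 = 51]
  144 = 2·51 + 42   → row D = row B − 2·row C = (42, −2, 5)   [check: −2·339 + 5·144 = 42]
  51 = 1·42 + 9   → row E = row C − 1·row D = (9, 3, −7)   [check: 3·339 − 7·144 = 9]
  42 = 4·9 + 6   → row F = row D − 4·row E = (6, −14, 33)   [check: −14·339 + 33·144 = 6]
  9 = 1·6 + 3   → row G = row E − 1·row F = (3, 17, −40)   [check: 17·339 − 40·144 = 3]
  6 = 2·3 + 0   → remainder 0, stop. gcd = 3 (last nonzero row G).
So gcd(144, 339) = 3, with Bézout identity 17·339 − 40·144 = 3. Containment (⊇): the Bézout identity exhibits 3 as an element of (144, 339), giving (3) ⊆ (144, 339). Containment (⊆): since 3 | 144 and 3 | 339 (144 = 3·48, 339 = 3·113), every Z-linear combination of 144 and 339 is divisible by 3, so (144, 339) ⊆ (3). Therefore (144, 339) = (3), d = 3.

Final answer: (144, 339) = (3); d = 3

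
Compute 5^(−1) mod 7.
5^(−1) ≡ 3 (mod 7)

Apply the extended Euclidean algorithm to (7, 5), tracking rows (r, s, t) with s·7 + t·5 = r. Each division r_prev = q·r_cur + r_new produces the new row as (previous row) − q·(current row):
  row A: (7, 1, 0)   [1·7 + 0·5 = 7]
  row B: (5, 0, 1)   [0·7 + 1·5 = 5]
  7 = 1·5 + 2   → row C = row A − 1·row B = (2, 1, −1)   [check: 1·7 − 1·5 = 2]
  5 = 2·2 + 1   → row D = row B − 2·row C = (1, −2, 3)   [check: −2·7 + 3·5 = 1]
  2 = 2·1 + 0   → remainder 0, stop. gcd = 1 (last nonzero row D).
The gcd is 1, so 5 is invertible mod 7. The last nonzero row gives −2·7 + 3·5 = 1, so t = 3. So 5^(−1) ≡ 3 (mod 7). Verify: 5 · 3 = 15 ≡ 1 (mod 7). ✓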